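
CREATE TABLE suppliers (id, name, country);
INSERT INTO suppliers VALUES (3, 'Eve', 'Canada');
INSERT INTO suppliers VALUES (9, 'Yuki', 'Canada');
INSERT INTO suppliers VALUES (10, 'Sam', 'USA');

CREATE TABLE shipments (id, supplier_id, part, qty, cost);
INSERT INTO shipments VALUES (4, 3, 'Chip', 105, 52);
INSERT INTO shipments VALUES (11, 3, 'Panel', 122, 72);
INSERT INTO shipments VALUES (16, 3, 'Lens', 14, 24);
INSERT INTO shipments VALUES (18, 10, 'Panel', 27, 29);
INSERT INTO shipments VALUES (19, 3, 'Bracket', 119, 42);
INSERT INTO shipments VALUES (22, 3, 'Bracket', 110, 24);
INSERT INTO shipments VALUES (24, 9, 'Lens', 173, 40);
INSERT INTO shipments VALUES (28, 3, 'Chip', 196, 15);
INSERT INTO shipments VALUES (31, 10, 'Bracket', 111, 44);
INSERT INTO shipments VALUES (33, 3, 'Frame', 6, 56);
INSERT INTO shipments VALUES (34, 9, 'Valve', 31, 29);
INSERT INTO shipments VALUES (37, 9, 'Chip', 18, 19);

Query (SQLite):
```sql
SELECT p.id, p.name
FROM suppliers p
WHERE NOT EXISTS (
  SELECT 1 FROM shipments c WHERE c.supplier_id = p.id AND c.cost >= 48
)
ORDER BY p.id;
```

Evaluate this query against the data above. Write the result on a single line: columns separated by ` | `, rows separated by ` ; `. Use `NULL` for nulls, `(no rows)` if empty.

For each suppliers row, check whether any shipments with matching supplier_id has cost >= 48.
Keep rows where that is false.

9 | Yuki ; 10 | Sam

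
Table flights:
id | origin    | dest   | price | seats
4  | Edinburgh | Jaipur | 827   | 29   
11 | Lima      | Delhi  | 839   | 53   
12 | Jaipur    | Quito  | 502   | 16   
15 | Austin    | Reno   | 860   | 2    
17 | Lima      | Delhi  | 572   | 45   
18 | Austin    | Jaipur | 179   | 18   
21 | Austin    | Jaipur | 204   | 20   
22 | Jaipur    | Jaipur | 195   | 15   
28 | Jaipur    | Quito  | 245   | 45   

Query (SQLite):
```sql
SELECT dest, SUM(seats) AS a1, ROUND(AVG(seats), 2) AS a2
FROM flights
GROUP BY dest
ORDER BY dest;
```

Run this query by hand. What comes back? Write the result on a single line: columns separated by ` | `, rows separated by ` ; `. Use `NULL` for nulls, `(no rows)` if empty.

Group flights by dest.
Per group compute: SUM(seats), ROUND(AVG(seats), 2).
  Delhi: ids {11, 17} → SUM(seats)=98, ROUND(AVG(seats), 2)=49
  Jaipur: ids {4, 18, 21, 22} → SUM(seats)=82, ROUND(AVG(seats), 2)=20.5
  Quito: ids {12, 28} → SUM(seats)=61, ROUND(AVG(seats), 2)=30.5
  Reno: ids {15} → SUM(seats)=2, ROUND(AVG(seats), 2)=2

Delhi | 98 | 49 ; Jaipur | 82 | 20.5 ; Quito | 61 | 30.5 ; Reno | 2 | 2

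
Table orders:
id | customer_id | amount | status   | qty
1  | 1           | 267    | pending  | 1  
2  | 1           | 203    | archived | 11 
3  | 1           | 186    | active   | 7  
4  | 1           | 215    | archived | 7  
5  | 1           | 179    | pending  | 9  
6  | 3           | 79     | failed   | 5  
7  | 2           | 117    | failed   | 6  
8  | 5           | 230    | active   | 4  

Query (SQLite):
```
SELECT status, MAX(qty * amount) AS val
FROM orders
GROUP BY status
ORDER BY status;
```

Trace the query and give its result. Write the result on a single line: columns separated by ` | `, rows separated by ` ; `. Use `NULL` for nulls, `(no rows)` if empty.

For each row compute qty * amount.
Group by status; take MAX of the expression per group.
  active: ids {3, 8} → MAX(qty * amount)=1302
  archived: ids {2, 4} → MAX(qty * amount)=2233
  failed: ids {6, 7} → MAX(qty * amount)=702
  pending: ids {1, 5} → MAX(qty * amount)=1611

active | 1302 ; archived | 2233 ; failed | 702 ; pending | 1611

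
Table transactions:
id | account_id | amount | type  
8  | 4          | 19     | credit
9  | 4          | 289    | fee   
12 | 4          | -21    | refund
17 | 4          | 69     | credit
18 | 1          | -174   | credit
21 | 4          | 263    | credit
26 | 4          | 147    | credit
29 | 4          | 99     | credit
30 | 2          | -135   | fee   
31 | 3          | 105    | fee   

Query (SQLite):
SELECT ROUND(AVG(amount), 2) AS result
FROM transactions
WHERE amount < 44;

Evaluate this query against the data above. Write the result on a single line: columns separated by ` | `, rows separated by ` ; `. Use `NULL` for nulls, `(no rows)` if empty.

-77.75

Rows where amount < 44 → amount values: [19, -21, -174, -135].
AVG = -311 / 4 (rounded to 2 dp).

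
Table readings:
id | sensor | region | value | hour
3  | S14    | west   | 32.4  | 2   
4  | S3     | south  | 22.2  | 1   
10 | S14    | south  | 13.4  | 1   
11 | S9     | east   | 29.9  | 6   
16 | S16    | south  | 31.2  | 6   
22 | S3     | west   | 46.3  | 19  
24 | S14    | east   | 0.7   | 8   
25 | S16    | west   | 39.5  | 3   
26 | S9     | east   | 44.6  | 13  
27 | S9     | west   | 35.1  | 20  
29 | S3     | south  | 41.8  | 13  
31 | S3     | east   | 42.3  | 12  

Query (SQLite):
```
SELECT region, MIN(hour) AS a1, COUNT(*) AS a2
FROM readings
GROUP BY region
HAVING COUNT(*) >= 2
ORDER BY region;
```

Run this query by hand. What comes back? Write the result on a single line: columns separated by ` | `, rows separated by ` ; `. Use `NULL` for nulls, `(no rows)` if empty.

east | 6 | 4 ; south | 1 | 4 ; west | 2 | 4

Group readings by region.
Per group compute: MIN(hour), COUNT(*).
HAVING: drop groups with fewer than 2 rows.
  east: ids {11, 24, 26, 31} → MIN(hour)=6, COUNT(*)=4
  south: ids {4, 10, 16, 29} → MIN(hour)=1, COUNT(*)=4
  west: ids {3, 22, 25, 27} → MIN(hour)=2, COUNT(*)=4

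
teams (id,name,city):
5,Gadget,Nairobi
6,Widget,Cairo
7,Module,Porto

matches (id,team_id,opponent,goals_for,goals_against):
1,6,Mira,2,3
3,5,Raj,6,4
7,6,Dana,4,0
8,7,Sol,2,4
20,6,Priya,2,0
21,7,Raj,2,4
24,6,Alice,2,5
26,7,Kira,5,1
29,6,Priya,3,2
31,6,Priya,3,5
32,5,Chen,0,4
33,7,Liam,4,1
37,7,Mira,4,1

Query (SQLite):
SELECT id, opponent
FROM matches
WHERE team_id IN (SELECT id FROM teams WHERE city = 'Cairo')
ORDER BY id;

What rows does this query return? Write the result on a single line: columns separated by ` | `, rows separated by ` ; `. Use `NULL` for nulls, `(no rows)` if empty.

Inner query: teams.id where city = 'Cairo'.
Outer: keep matches rows whose team_id is in that set.
Inner query → {6}

1 | Mira ; 7 | Dana ; 20 | Priya ; 24 | Alice ; 29 | Priya ; 31 | Priya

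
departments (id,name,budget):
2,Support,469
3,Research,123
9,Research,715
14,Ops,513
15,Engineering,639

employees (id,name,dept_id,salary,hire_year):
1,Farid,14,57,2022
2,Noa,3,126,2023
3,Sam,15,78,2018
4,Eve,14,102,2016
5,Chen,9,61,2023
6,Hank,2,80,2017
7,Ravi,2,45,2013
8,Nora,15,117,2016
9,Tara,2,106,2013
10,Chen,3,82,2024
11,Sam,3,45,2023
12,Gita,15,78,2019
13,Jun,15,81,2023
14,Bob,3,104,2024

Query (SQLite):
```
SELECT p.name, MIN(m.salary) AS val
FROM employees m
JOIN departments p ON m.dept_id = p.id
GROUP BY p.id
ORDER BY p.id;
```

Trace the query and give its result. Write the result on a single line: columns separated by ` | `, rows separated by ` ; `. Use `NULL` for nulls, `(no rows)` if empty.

Join each employees row to its departments via dept_id.
Group joined rows by departments.id; compute MIN(m.salary) per group.
  2: ids {6, 7, 9} → MIN(m.salary)=45
  3: ids {2, 10, 11, 14} → MIN(m.salary)=45
  9: ids {5} → MIN(m.salary)=61
  14: ids {1, 4} → MIN(m.salary)=57
  15: ids {3, 8, 12, 13} → MIN(m.salary)=78

Support | 45 ; Research | 45 ; Research | 61 ; Ops | 57 ; Engineering | 78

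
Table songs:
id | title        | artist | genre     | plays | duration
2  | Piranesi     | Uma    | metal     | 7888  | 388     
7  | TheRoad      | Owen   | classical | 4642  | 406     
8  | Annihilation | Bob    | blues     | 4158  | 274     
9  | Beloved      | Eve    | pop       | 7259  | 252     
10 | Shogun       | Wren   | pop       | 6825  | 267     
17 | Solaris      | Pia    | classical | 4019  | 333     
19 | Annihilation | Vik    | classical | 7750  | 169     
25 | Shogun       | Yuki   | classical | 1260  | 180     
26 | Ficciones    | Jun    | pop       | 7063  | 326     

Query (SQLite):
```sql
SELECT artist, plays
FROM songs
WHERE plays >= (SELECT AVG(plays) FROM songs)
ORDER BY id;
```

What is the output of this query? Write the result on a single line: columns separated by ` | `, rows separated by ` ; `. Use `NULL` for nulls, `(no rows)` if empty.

Uma | 7888 ; Eve | 7259 ; Wren | 6825 ; Vik | 7750 ; Jun | 7063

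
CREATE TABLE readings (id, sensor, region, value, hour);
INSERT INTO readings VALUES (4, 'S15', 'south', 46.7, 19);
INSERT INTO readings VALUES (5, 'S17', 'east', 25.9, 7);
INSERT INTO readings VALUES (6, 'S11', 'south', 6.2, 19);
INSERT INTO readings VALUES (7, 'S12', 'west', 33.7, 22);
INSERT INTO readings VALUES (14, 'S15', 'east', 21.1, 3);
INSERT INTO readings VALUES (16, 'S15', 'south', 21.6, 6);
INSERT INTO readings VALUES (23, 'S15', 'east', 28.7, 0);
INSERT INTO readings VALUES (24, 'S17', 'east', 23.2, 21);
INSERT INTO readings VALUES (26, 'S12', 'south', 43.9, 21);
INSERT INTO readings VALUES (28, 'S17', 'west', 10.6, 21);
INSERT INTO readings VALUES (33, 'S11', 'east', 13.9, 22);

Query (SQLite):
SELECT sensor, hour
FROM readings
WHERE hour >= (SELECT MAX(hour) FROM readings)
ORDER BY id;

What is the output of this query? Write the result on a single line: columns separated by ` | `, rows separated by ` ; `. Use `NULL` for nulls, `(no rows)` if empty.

S12 | 22 ; S11 | 22

Scalar subquery: MAX(hour) over all readings rows = 22.
Keep rows where hour >= that value.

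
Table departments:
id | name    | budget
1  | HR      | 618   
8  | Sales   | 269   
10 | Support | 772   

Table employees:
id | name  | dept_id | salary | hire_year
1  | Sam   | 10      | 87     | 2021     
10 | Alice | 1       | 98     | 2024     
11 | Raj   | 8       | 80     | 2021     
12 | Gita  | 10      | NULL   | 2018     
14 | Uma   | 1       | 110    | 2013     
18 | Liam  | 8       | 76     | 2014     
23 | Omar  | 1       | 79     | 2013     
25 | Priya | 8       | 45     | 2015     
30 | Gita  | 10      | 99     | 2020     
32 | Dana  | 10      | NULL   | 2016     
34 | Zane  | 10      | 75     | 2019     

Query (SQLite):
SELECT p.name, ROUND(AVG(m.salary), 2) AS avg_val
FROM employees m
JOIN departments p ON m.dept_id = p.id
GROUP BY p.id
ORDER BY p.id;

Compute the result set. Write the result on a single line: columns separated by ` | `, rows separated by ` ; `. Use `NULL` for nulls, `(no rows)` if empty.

HR | 95.67 ; Sales | 67 ; Support | 87

Join each employees row to its departments via dept_id.
Group joined rows by departments.id; compute ROUND(AVG(m.salary), 2) per group.
  1: ids {10, 14, 23} → ROUND(AVG(m.salary), 2)=95.67
  8: ids {11, 18, 25} → ROUND(AVG(m.salary), 2)=67
  10: ids {1, 12, 30, 32, 34} → ROUND(AVG(m.salary), 2)=87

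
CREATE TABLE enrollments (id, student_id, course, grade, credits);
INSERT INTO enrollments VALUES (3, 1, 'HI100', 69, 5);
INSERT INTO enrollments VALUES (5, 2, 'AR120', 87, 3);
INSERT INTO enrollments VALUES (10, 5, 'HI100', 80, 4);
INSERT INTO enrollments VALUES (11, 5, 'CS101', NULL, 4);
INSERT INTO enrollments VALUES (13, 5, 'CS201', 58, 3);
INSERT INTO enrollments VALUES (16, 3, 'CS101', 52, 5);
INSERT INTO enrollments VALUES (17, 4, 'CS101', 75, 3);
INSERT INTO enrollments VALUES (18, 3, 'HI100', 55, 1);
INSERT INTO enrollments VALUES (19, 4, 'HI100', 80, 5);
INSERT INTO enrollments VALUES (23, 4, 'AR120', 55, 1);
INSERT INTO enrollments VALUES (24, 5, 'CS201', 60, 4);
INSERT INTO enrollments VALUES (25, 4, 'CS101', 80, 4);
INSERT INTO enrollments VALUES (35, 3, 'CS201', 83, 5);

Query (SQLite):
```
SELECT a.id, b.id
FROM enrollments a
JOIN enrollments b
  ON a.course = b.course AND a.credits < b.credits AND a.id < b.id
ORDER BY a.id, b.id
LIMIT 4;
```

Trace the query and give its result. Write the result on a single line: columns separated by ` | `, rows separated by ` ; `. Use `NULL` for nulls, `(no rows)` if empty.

10 | 19 ; 11 | 16 ; 13 | 24 ; 13 | 35

Pairs (a,b) with same course, a.credits < b.credits, a.id < b.id.
course groups: AR120:{5,23} CS101:{11,16,17,25} CS201:{13,24,35} HI100:{3,10,18,19}
Ordered by (a.id, b.id); first 4.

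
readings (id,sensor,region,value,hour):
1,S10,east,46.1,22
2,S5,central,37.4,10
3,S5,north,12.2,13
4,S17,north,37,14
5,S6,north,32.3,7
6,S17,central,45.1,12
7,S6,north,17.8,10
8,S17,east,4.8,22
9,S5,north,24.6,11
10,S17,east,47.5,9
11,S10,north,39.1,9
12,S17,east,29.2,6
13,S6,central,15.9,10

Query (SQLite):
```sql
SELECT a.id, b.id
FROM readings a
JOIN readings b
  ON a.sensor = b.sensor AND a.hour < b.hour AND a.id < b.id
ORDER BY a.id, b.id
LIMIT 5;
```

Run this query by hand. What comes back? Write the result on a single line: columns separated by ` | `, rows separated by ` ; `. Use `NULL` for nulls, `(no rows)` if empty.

Pairs (a,b) with same sensor, a.hour < b.hour, a.id < b.id.
sensor groups: S10:{1,11} S17:{4,6,8,10,12} S5:{2,3,9} S6:{5,7,13}
Ordered by (a.id, b.id); first 5.

2 | 3 ; 2 | 9 ; 4 | 8 ; 5 | 7 ; 5 | 13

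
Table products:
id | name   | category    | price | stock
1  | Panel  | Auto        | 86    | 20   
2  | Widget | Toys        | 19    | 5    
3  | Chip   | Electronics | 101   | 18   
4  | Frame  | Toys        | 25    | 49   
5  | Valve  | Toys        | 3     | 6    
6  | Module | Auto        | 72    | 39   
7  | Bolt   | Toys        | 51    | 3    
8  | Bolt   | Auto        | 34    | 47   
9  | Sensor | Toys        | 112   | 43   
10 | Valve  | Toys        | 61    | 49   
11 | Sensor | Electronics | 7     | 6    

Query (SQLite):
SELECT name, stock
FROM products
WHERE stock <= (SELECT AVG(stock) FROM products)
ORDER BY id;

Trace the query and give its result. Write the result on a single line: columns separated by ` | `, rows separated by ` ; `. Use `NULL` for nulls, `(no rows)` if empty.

Scalar subquery: AVG(stock) over all products rows = 25.909091 (≈; comparison uses full precision).
Keep rows where stock <= that value.

Panel | 20 ; Widget | 5 ; Chip | 18 ; Valve | 6 ; Bolt | 3 ; Sensor | 6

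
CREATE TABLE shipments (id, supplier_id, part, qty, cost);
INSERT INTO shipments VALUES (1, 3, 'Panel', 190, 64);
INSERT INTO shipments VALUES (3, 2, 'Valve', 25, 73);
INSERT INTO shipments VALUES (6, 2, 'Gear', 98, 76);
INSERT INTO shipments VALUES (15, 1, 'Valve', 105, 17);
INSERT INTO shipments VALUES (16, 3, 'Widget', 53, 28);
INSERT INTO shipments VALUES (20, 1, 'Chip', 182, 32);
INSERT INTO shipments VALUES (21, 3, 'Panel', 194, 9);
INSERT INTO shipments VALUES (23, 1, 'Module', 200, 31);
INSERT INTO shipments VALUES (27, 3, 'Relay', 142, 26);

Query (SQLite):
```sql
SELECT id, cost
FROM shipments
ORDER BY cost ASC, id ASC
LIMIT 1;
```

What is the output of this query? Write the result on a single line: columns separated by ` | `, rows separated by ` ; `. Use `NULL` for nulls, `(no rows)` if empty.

Sort by cost asc, tiebreak id asc: (9, id=21), (17, id=15), (26, id=27), (28, id=16) …. Take first 1.

21 | 9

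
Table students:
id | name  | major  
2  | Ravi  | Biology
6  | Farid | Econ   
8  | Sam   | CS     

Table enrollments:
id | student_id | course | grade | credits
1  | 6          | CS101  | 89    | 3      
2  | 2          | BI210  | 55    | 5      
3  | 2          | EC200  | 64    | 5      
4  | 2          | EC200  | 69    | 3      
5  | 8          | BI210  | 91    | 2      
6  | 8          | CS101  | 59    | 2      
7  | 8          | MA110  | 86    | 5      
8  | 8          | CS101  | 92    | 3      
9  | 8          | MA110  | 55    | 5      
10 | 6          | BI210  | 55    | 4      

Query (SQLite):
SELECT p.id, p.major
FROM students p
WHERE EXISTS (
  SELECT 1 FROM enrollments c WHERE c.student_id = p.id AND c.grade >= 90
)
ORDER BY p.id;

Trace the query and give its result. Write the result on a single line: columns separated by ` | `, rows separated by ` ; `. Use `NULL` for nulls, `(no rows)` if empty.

For each students row, check whether any enrollments with matching student_id has grade >= 90.
Keep rows where that is true.

8 | CS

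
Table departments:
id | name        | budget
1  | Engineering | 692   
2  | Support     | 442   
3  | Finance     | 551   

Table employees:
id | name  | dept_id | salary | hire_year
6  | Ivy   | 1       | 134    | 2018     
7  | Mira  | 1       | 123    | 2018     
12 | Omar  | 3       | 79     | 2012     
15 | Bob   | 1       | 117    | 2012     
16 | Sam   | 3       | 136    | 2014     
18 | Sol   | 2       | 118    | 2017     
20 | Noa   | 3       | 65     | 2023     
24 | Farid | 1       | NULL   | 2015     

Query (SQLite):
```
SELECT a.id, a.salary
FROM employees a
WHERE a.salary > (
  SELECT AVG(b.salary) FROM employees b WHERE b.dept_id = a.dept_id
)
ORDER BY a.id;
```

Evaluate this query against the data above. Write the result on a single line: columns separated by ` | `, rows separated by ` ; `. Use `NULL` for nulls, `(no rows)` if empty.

6 | 134 ; 16 | 136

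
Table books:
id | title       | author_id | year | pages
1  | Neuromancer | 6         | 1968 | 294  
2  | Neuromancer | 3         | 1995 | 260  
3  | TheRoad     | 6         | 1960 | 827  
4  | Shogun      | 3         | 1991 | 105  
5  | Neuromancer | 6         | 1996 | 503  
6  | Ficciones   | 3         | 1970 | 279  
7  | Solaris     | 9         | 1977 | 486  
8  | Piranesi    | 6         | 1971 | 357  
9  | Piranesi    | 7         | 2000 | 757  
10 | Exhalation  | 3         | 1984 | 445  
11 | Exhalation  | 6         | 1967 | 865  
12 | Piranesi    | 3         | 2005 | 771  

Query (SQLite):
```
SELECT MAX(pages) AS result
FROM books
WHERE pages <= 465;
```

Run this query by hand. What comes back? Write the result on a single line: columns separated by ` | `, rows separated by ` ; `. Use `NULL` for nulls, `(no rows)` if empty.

445

Rows where pages <= 465 → pages values: [294, 260, 105, 279, 357, 445].
MAX of non-NULL values = 445.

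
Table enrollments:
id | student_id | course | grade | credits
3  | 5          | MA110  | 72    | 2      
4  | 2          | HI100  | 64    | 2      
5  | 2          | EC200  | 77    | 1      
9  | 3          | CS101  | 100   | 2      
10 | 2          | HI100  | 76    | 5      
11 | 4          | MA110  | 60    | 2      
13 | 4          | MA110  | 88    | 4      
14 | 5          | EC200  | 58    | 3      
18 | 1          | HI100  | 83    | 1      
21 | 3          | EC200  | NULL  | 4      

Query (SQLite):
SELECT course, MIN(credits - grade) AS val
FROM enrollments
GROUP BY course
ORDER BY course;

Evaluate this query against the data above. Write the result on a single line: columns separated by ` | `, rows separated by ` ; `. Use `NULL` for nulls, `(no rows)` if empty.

For each row compute credits - grade.
Group by course; take MIN of the expression per group.
  CS101: ids {9} → MIN(credits - grade)=-98
  EC200: ids {5, 14, 21} → MIN(credits - grade)=-76
  HI100: ids {4, 10, 18} → MIN(credits - grade)=-82
  MA110: ids {3, 11, 13} → MIN(credits - grade)=-84

CS101 | -98 ; EC200 | -76 ; HI100 | -82 ; MA110 | -84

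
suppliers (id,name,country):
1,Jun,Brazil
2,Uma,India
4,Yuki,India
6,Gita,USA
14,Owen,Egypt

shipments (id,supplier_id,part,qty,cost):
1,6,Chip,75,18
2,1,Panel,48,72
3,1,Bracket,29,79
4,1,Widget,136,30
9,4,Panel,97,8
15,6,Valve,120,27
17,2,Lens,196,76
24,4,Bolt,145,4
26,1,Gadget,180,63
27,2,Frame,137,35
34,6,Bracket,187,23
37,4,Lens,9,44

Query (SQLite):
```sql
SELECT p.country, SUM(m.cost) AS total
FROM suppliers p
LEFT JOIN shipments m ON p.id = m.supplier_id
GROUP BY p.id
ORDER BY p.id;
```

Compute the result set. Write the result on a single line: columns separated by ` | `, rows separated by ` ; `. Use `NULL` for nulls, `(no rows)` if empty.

Brazil | 244 ; India | 111 ; India | 56 ; USA | 68 ; Egypt | NULL

LEFT JOIN keeps every suppliers row; unmatched ones get NULL for shipments columns.
Group by suppliers.id and compute SUM(m.cost). SUM over an all-NULL group is NULL.
  1: ids {2, 3, 4, 26} → SUM(m.cost)=244
  2: ids {17, 27} → SUM(m.cost)=111
  4: ids {9, 24, 37} → SUM(m.cost)=56
  6: ids {1, 15, 34} → SUM(m.cost)=68
  14: ids {—} → SUM(m.cost)=NULL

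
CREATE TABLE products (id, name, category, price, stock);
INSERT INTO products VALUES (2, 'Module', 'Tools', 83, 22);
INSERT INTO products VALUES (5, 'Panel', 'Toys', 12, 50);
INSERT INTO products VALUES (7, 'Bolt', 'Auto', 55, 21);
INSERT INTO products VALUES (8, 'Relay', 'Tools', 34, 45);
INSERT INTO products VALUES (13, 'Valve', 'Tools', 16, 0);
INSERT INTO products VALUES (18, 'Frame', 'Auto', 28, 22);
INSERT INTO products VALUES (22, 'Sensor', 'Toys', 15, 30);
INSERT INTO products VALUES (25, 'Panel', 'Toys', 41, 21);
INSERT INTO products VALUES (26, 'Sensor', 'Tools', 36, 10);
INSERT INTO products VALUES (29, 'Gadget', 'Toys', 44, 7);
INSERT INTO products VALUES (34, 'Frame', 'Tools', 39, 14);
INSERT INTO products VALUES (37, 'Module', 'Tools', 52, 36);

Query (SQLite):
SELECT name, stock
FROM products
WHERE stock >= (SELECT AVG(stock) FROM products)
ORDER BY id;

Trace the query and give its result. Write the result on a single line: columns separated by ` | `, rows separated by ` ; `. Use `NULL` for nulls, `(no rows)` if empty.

Scalar subquery: AVG(stock) over all products rows = 23.166667 (≈; comparison uses full precision).
Keep rows where stock >= that value.

Panel | 50 ; Relay | 45 ; Sensor | 30 ; Module | 36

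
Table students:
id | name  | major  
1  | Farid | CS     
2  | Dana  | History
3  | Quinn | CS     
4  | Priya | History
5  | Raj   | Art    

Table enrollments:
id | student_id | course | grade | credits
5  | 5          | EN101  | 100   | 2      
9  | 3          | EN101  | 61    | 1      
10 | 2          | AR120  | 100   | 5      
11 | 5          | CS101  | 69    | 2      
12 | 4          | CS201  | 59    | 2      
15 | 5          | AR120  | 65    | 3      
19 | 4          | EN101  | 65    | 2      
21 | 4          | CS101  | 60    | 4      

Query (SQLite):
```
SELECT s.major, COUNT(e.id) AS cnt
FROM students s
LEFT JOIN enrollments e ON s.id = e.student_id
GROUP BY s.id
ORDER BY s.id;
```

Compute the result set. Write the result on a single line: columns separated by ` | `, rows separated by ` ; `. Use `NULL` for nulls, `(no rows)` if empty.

CS | 0 ; History | 1 ; CS | 1 ; History | 3 ; Art | 3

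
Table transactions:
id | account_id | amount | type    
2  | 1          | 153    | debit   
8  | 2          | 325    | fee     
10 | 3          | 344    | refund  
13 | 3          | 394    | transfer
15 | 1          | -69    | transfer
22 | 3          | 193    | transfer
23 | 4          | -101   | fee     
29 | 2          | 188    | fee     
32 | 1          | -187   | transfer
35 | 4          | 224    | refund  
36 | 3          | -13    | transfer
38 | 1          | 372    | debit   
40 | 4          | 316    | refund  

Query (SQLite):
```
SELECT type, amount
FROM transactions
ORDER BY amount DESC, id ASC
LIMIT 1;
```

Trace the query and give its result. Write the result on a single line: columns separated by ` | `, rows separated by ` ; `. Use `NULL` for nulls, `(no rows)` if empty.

Sort by amount desc, tiebreak id asc: (394, id=13), (372, id=38), (344, id=10), (325, id=8) …. Take first 1.

transfer | 394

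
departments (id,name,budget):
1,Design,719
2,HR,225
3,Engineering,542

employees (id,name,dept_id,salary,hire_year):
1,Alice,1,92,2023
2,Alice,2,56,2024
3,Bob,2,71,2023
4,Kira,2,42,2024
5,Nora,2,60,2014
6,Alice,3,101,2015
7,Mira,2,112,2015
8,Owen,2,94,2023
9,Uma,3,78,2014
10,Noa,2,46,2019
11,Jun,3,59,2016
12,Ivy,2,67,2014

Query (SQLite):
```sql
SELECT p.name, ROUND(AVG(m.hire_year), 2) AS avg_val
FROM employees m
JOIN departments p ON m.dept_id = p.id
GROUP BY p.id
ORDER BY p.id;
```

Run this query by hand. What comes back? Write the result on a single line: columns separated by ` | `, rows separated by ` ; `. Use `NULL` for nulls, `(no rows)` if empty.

Design | 2023 ; HR | 2019.5 ; Engineering | 2015

Join each employees row to its departments via dept_id.
Group joined rows by departments.id; compute ROUND(AVG(m.hire_year), 2) per group.
  1: ids {1} → ROUND(AVG(m.hire_year), 2)=2023
  2: ids {2, 3, 4, 5, 7, 8, 10, 12} → ROUND(AVG(m.hire_year), 2)=2019.5
  3: ids {6, 9, 11} → ROUND(AVG(m.hire_year), 2)=2015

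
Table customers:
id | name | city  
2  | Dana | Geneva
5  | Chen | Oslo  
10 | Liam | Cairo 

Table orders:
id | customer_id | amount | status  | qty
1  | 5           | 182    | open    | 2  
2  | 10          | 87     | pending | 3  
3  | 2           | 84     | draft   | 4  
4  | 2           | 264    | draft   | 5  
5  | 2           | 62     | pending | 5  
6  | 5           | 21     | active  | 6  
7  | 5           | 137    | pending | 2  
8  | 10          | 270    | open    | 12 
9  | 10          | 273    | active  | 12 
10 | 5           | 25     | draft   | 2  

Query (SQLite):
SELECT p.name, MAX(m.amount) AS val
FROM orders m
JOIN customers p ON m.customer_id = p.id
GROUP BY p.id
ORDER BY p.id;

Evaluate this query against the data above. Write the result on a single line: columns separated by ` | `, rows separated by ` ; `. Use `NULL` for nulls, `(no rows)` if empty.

Dana | 264 ; Chen | 182 ; Liam | 273

Join each orders row to its customers via customer_id.
Group joined rows by customers.id; compute MAX(m.amount) per group.
  2: ids {3, 4, 5} → MAX(m.amount)=264
  5: ids {1, 6, 7, 10} → MAX(m.amount)=182
  10: ids {2, 8, 9} → MAX(m.amount)=273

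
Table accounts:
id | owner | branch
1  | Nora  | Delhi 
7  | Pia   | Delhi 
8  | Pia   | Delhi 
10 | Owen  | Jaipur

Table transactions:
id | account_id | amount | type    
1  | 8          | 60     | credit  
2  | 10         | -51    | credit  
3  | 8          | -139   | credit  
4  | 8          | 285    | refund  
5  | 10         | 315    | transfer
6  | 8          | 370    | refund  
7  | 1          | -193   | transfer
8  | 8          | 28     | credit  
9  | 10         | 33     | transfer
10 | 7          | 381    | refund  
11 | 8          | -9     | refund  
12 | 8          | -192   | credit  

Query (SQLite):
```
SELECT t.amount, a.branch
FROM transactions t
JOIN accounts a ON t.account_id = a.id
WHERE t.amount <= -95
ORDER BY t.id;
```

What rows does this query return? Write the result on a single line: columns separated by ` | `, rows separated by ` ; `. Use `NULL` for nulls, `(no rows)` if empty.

Each transactions row matches the accounts row where account_id = accounts.id.
Then keep rows with t.amount <= -95.

-139 | Delhi ; -193 | Delhi ; -192 | Delhi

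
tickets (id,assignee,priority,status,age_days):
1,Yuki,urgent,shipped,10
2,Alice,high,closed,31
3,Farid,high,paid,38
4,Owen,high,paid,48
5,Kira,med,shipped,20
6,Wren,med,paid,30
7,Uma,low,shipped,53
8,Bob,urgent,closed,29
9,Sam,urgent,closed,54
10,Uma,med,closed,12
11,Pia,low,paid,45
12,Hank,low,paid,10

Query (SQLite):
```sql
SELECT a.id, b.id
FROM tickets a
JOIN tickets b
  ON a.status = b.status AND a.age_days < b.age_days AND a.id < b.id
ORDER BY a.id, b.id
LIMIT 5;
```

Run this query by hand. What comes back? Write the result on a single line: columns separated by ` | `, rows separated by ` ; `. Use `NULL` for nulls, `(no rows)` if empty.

Pairs (a,b) with same status, a.age_days < b.age_days, a.id < b.id.
status groups: closed:{2,8,9,10} paid:{3,4,6,11,12} shipped:{1,5,7}
Ordered by (a.id, b.id); first 5.

1 | 5 ; 1 | 7 ; 2 | 9 ; 3 | 4 ; 3 | 11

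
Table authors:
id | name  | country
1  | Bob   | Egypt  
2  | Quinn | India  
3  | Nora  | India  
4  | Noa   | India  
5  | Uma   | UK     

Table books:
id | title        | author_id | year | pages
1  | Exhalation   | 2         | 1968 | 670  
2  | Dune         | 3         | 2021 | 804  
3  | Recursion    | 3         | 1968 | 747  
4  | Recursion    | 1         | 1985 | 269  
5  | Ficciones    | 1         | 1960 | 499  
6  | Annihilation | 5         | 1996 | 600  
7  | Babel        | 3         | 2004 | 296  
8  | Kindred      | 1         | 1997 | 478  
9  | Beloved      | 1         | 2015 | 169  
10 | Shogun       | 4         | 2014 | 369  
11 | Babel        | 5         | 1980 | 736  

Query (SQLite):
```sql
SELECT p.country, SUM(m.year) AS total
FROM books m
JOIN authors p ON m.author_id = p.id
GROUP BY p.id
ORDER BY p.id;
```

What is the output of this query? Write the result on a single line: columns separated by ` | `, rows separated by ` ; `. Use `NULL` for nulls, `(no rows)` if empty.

Join each books row to its authors via author_id.
Group joined rows by authors.id; compute SUM(m.year) per group.
  1: ids {4, 5, 8, 9} → SUM(m.year)=7957
  2: ids {1} → SUM(m.year)=1968
  3: ids {2, 3, 7} → SUM(m.year)=5993
  4: ids {10} → SUM(m.year)=2014
  5: ids {6, 11} → SUM(m.year)=3976

Egypt | 7957 ; India | 1968 ; India | 5993 ; India | 2014 ; UK | 3976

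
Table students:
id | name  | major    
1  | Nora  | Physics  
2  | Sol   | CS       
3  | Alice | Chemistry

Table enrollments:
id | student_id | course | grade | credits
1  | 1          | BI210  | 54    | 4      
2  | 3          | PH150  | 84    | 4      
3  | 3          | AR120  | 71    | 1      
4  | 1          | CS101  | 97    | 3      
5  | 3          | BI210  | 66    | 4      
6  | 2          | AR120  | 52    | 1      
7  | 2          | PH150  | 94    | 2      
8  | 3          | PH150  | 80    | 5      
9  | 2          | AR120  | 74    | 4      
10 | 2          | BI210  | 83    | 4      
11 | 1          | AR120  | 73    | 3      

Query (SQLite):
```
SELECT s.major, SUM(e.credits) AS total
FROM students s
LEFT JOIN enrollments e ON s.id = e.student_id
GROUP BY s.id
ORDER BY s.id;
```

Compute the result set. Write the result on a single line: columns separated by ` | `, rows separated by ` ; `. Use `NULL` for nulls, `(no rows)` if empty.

Physics | 10 ; CS | 11 ; Chemistry | 14

LEFT JOIN keeps every students row; unmatched ones get NULL for enrollments columns.
Group by students.id and compute SUM(e.credits). SUM over an all-NULL group is NULL.
  1: ids {1, 4, 11} → SUM(e.credits)=10
  2: ids {6, 7, 9, 10} → SUM(e.credits)=11
  3: ids {2, 3, 5, 8} → SUM(e.credits)=14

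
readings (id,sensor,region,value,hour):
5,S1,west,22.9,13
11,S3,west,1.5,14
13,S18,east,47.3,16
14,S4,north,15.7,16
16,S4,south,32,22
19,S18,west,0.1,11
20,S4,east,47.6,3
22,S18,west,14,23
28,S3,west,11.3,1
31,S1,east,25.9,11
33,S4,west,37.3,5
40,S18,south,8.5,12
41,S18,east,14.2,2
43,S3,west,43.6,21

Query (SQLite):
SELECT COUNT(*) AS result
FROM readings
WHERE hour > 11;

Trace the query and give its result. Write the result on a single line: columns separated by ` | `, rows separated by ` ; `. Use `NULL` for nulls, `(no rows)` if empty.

Rows where hour > 11 → hour values: [13, 14, 16, 16, 22, 23, 12, 21].
COUNT(*) counts rows → 8.

8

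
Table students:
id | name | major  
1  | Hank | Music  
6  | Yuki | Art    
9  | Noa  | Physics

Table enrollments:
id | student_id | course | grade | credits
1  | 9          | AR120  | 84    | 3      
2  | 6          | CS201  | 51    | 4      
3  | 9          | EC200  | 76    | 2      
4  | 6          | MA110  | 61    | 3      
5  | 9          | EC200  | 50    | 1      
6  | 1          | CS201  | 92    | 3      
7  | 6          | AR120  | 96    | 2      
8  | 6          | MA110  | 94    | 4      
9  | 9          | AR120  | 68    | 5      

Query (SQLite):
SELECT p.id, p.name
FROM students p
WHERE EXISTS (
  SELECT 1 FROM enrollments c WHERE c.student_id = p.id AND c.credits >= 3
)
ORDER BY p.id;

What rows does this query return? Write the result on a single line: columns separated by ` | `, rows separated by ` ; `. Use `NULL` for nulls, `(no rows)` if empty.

1 | Hank ; 6 | Yuki ; 9 | Noa

For each students row, check whether any enrollments with matching student_id has credits >= 3.
Keep rows where that is true.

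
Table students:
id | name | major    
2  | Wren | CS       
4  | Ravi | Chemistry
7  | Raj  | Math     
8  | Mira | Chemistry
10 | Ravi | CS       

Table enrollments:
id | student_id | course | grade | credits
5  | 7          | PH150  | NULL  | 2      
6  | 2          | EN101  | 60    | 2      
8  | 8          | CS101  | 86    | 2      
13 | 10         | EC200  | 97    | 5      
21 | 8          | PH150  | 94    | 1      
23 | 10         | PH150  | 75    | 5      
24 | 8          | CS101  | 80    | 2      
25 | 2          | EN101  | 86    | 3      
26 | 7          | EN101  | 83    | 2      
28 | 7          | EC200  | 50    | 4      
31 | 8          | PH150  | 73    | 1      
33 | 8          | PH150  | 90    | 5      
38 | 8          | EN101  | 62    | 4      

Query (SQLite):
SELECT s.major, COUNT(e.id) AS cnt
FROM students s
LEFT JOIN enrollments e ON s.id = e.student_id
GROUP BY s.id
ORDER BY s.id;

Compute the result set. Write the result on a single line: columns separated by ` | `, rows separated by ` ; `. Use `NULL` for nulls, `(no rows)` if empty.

CS | 2 ; Chemistry | 0 ; Math | 3 ; Chemistry | 6 ; CS | 2

LEFT JOIN keeps every students row; unmatched ones get NULL for enrollments columns.
Group by students.id and compute COUNT(e.id). COUNT(col) of an all-NULL group is 0.
  2: ids {6, 25} → COUNT(e.id)=2
  4: ids {—} → COUNT(e.id)=0
  7: ids {5, 26, 28} → COUNT(e.id)=3
  8: ids {8, 21, 24, 31, 33, 38} → COUNT(e.id)=6
  10: ids {13, 23} → COUNT(e.id)=2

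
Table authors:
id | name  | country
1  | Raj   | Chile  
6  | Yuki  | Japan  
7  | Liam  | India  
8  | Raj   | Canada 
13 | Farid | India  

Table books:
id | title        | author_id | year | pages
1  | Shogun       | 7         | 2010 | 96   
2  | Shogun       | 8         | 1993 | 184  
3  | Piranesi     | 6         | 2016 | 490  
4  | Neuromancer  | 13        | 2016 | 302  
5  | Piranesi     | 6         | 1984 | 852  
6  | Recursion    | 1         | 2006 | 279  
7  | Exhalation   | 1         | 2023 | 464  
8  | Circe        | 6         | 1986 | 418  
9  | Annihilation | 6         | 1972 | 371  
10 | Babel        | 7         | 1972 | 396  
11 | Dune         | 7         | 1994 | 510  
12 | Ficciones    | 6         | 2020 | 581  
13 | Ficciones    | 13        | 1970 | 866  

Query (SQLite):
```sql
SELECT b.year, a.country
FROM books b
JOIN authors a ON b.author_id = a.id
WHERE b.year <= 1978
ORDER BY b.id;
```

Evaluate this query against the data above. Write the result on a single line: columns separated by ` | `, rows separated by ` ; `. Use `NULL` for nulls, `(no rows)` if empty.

Each books row matches the authors row where author_id = authors.id.
Then keep rows with b.year <= 1978.

1972 | Japan ; 1972 | India ; 1970 | India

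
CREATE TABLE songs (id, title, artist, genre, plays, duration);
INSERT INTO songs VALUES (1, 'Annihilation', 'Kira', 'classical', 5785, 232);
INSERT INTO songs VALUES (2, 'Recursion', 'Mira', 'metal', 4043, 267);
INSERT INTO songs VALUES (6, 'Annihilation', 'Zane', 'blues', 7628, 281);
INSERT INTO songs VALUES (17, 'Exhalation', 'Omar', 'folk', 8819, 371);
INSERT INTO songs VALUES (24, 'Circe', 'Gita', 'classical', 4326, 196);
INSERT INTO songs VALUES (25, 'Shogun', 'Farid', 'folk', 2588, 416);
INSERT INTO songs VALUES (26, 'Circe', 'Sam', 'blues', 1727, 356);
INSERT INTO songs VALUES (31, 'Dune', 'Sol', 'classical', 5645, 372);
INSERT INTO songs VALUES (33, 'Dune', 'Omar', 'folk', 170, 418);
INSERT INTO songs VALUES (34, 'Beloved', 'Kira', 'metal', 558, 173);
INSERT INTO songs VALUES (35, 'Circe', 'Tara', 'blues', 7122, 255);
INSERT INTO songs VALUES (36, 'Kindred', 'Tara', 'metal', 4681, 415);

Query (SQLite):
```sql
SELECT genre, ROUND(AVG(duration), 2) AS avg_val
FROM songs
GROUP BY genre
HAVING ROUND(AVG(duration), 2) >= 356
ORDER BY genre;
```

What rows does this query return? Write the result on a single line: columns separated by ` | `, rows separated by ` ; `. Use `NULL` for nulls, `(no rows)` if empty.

Partition songs by genre; compute ROUND(AVG(duration), 2) within each group.
HAVING: keep groups where ROUND(AVG(duration), 2) >= 356.
  blues: ids {6, 26, 35} → ROUND(AVG(duration), 2)=297.33
  classical: ids {1, 24, 31} → ROUND(AVG(duration), 2)=266.67
  folk: ids {17, 25, 33} → ROUND(AVG(duration), 2)=401.67
  metal: ids {2, 34, 36} → ROUND(AVG(duration), 2)=285

folk | 401.67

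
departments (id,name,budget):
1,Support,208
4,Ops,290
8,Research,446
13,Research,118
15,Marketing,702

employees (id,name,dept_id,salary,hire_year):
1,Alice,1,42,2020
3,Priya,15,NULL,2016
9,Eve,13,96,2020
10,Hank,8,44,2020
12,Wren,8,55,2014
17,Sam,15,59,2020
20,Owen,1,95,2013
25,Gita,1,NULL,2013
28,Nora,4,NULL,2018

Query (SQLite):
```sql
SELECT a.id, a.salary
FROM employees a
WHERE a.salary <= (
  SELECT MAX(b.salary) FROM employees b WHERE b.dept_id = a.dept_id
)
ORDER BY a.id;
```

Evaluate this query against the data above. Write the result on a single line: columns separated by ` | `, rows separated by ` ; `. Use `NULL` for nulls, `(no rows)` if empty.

1 | 42 ; 9 | 96 ; 10 | 44 ; 12 | 55 ; 17 | 59 ; 20 | 95

For each employees row a, compute MAX(salary) over rows sharing a.dept_id.
Keep row a if a.salary <= that per-group MAX.
  dept_id=1: MAX(salary) = 95
  dept_id=4: MAX(salary) = NULL
  dept_id=8: MAX(salary) = 55
  dept_id=13: MAX(salary) = 96
  dept_id=15: MAX(salary) = 59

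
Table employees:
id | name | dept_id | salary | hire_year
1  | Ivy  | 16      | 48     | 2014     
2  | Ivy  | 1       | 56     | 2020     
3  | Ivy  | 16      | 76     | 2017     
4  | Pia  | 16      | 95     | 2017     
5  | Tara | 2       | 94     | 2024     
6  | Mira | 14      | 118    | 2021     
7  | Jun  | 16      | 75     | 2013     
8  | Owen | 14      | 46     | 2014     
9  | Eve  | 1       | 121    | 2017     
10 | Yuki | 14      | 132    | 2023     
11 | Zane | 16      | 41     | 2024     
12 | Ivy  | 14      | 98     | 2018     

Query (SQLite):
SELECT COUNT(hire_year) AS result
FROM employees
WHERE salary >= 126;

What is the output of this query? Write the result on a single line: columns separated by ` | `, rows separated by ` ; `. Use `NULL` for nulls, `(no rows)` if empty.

Rows where salary >= 126 → hire_year values: [2023].
COUNT(hire_year) counts non-NULL values → 1.

1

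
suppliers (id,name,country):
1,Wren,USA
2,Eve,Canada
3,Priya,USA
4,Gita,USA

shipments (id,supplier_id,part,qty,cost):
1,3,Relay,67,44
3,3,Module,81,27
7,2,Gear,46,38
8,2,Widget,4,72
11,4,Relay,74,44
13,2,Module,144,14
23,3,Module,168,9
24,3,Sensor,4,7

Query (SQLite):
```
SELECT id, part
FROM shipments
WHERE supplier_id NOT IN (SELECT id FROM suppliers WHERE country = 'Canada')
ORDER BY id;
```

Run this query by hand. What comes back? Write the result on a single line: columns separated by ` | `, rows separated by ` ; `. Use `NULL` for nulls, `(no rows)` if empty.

Inner query: suppliers.id where country = 'Canada'.
Outer: keep shipments rows whose supplier_id is not in that set.
Inner query → {2}

1 | Relay ; 3 | Module ; 11 | Relay ; 23 | Module ; 24 | Sensor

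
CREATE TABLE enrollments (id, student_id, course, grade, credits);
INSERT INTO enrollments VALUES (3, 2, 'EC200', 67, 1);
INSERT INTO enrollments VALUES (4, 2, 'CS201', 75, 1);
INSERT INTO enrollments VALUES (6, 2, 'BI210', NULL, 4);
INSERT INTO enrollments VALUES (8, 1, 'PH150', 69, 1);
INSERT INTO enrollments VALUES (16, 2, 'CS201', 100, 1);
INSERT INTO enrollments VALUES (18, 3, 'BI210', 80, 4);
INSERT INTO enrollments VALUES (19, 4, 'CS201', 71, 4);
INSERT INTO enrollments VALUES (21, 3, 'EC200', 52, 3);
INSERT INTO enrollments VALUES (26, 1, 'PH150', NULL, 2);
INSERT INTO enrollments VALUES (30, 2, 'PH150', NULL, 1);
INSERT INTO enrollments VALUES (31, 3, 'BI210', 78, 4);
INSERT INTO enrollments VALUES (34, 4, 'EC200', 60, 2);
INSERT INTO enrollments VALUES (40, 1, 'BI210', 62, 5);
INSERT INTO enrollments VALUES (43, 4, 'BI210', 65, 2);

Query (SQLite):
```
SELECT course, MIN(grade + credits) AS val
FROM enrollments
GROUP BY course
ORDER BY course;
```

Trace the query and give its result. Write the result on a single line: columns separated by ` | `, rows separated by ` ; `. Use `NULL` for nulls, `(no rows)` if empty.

BI210 | 67 ; CS201 | 75 ; EC200 | 55 ; PH150 | 70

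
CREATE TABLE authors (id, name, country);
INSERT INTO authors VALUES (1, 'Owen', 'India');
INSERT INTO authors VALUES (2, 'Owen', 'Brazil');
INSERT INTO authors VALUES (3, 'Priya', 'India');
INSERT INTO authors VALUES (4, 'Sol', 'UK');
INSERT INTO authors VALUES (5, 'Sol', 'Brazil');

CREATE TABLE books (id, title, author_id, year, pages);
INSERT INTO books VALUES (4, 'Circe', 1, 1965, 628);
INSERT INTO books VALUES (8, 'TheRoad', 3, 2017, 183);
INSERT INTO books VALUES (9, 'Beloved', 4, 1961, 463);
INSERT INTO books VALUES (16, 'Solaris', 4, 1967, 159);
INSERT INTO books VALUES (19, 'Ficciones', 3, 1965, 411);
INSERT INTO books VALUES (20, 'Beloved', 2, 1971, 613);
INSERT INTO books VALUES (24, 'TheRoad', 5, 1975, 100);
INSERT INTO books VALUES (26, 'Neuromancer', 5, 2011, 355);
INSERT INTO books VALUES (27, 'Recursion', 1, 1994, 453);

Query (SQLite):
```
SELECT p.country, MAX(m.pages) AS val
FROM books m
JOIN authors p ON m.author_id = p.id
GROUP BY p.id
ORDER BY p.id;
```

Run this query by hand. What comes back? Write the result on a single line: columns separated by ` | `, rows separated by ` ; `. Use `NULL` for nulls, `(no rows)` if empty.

India | 628 ; Brazil | 613 ; India | 411 ; UK | 463 ; Brazil | 355

Join each books row to its authors via author_id.
Group joined rows by authors.id; compute MAX(m.pages) per group.
  1: ids {4, 27} → MAX(m.pages)=628
  2: ids {20} → MAX(m.pages)=613
  3: ids {8, 19} → MAX(m.pages)=411
  4: ids {9, 16} → MAX(m.pages)=463
  5: ids {24, 26} → MAX(m.pages)=355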